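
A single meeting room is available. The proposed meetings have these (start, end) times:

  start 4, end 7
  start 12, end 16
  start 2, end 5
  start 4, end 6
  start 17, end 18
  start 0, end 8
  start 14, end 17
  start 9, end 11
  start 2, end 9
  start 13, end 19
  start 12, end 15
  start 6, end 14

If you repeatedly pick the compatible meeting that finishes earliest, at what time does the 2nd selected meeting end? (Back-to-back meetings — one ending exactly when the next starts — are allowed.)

Greedy by earliest finish: after sorting by end time, pick each interval compatible with the last pick.
By end time: (2,5), (4,6), (4,7), (0,8), (2,9), (9,11), (6,14), (12,15), (12,16), (14,17), (17,18), (13,19).
Pick (2,5); next start ≥ 5 → (9,11); next start ≥ 11 → (12,15); next start ≥ 15 → (17,18).
Selected: (2,5) (9,11) (12,15) (17,18)

11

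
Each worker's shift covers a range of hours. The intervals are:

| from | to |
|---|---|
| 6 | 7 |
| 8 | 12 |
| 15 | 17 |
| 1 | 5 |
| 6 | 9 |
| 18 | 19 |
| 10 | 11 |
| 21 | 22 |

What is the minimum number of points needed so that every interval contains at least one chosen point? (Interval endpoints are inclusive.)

Process intervals by earliest right end; each time one isn't hit yet, stab at its right endpoint.
Sorted: [1,5] [6,7] [6,9] [10,11] [8,12] [15,17] [18,19] [21,22]
{[1,5]} hit by 5; {[6,7],[6,9]} hit by 7; {[10,11],[8,12]} hit by 11; {[15,17]} hit by 17; {[18,19]} hit by 19; {[21,22]} hit by 22.
Points: 5, 7, 11, 17, 19, 22 (6 total).

6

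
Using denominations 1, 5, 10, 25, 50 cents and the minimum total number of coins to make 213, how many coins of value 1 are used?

3

213 = 4×50 + 1×10 + 3×1
Count of 1: 3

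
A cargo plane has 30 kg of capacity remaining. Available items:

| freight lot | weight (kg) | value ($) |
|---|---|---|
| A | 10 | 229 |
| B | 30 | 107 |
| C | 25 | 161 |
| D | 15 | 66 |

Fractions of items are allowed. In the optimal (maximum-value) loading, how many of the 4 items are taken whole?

Sort by value per unit weight and fill in that order.
Ratios (sorted): A 22.90, C 6.44, D 4.40, B 3.57
take A (10 @ 229); take 20/25 of C → 128.80. Capacity used 30/30.
1 item(s) taken whole; one partial (take 20/25 of C).

1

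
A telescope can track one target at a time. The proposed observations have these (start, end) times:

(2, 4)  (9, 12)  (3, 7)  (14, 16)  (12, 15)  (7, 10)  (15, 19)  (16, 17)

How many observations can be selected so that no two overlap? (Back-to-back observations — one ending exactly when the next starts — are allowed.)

Order by finish time; keep every interval that doesn't clash with the previous kept one.
Sorted by end: (2,4)  (3,7)  (7,10)  (9,12)  (12,15)  (14,16)  (16,17)  (15,19)
take (2,4); take (7,10); skip (9,12); take (12,15); take (16,17).
Selected 4 observations.

4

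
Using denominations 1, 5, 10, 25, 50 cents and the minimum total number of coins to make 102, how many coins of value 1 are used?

Use the largest denomination that fits, subtract, and repeat.
102 = 2×50 + 2×1
Count of 1: 2

2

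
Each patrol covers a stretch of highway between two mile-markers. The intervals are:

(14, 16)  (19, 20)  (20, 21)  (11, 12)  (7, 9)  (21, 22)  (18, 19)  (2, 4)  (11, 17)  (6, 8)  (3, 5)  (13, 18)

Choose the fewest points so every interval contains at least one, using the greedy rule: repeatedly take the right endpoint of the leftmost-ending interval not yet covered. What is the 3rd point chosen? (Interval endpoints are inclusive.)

By right end: [2,4]  [3,5]  [6,8]  [7,9]  [11,12]  [14,16]  [11,17]  [13,18]  [18,19]  [19,20]  [20,21]  [21,22]
[2,4] uncovered → point at 4; [6,8] uncovered → point at 8; [11,12] uncovered → point at 12; [14,16] uncovered → point at 16; [18,19] uncovered → point at 19; [20,21] uncovered → point at 21.
Points: 4, 8, 12, 16, 19, 21 (6 total).

12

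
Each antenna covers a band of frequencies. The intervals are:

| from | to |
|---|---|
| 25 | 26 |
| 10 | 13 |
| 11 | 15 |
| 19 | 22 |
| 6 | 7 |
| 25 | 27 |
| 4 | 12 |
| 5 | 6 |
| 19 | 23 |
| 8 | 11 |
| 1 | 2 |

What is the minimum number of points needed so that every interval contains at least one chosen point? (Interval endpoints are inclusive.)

5

Process intervals by earliest right end; each time one isn't hit yet, stab at its right endpoint.
By right end: [1,2]  [5,6]  [6,7]  [8,11]  [4,12]  [10,13]  [11,15]  [19,22]  [19,23]  [25,26]  [25,27]
[1,2] uncovered → point at 2; [5,6] uncovered → point at 6; [8,11] uncovered → point at 11; [19,22] uncovered → point at 22; [25,26] uncovered → point at 26.
Points: 2, 6, 11, 22, 26 (5 total).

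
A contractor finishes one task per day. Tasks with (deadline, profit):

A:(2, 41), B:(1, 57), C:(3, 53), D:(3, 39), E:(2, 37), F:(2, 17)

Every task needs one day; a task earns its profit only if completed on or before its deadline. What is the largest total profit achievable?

By profit: B(d1,57), C(d3,53), A(d2,41), D(d3,39), E(d2,37), F(d2,17)
B→slot 1; C→slot 3; A→slot 2; D skipped; E skipped; F skipped.
Profit = 57 + 41 + 53 = 151

151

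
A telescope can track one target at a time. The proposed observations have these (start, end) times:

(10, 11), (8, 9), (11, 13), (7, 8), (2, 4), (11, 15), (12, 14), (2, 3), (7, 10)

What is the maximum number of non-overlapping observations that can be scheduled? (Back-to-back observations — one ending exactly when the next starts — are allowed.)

5

Greedy by earliest finish: after sorting by end time, pick each interval compatible with the last pick.
By end time: (2,3), (2,4), (7,8), (8,9), (7,10), (10,11), (11,13), (12,14), (11,15).
Pick (2,3); next start ≥ 3 → (7,8); next start ≥ 8 → (8,9); next start ≥ 9 → (10,11); next start ≥ 11 → (11,13).
Selected 5 observations.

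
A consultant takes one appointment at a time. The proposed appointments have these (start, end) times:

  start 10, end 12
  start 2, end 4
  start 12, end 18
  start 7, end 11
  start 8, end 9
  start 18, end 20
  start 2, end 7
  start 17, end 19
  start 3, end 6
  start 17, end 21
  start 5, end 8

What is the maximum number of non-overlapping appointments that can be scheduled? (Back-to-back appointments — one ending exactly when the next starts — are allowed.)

Sort by end time and greedily take each interval whose start is ≥ the last chosen end.
Sorted by end: (2,4)  (3,6)  (2,7)  (5,8)  (8,9)  (7,11)  (10,12)  (12,18)  (17,19)  (18,20)  (17,21)
take (2,4); skip (3,6); skip (2,7); take (5,8); take (8,9); take (10,12); take (12,18); take (18,20); skip (17,21).
Selected 6 appointments.

6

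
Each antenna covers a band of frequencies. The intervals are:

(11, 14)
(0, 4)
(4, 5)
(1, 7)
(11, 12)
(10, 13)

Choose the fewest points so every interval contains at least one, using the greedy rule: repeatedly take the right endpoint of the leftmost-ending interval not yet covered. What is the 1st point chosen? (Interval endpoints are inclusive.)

4

Process intervals by earliest right end; each time one isn't hit yet, stab at its right endpoint.
By right end: [0,4]  [4,5]  [1,7]  [11,12]  [10,13]  [11,14]
[0,4] uncovered → point at 4; [11,12] uncovered → point at 12.
Points: 4, 12 (2 total).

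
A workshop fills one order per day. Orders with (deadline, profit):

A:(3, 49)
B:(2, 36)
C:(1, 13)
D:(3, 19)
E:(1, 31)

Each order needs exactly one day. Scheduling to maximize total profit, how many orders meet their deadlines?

Take jobs in profit order; each goes to the latest open slot no later than its deadline.
By profit: A(d3,49), B(d2,36), E(d1,31), D(d3,19), C(d1,13)
A→slot 3; B→slot 2; E→slot 1; D skipped; C skipped.
3 of 5 scheduled.

3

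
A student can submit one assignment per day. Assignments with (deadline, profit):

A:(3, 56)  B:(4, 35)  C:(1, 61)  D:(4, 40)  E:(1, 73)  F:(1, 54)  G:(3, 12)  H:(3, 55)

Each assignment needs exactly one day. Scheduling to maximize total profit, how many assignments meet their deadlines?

Sort by profit descending; place each in the latest free slot ≤ its deadline.
Profit order: E=73 C=61 A=56 H=55 F=54 D=40 B=35 G=12
Assign: E→slot 1, C skipped, A→slot 3, H→slot 2, F skipped, D→slot 4, B skipped, G skipped.
Slots: [1:E] [2:H] [3:A] [4:D]
4 of 8 scheduled.

4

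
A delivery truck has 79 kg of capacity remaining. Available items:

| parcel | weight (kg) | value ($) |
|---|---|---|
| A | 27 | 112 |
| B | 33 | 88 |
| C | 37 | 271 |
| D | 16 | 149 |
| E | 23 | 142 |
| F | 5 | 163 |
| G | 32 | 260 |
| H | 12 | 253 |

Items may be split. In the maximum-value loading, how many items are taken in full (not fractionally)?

4

Ratios (sorted): F 32.60, H 21.08, D 9.31, G 8.12, C 7.32, E 6.17, A 4.15, B 2.67
take F (5 @ 163); take H (12 @ 253); take D (16 @ 149); take G (32 @ 260); take 14/37 of C → 102.54. Capacity used 79/79.
4 item(s) taken whole; one partial (take 14/37 of C).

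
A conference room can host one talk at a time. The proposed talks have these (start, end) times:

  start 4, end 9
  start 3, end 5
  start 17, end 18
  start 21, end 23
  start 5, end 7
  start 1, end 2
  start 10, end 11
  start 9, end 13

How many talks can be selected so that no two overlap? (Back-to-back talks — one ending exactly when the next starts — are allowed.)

By end time: (1,2), (3,5), (5,7), (4,9), (10,11), (9,13), (17,18), (21,23).
Pick (1,2); next start ≥ 2 → (3,5); next start ≥ 5 → (5,7); next start ≥ 7 → (10,11); next start ≥ 11 → (17,18); next start ≥ 18 → (21,23).
Selected 6 talks.

6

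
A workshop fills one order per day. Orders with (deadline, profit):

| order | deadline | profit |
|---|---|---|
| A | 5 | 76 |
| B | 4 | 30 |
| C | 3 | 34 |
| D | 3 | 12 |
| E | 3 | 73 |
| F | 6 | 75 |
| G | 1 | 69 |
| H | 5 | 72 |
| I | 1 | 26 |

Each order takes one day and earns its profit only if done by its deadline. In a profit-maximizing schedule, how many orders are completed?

6

By profit: A(d5,76), F(d6,75), E(d3,73), H(d5,72), G(d1,69), C(d3,34), B(d4,30), I(d1,26), D(d3,12)
A→slot 5; F→slot 6; E→slot 3; H→slot 4; G→slot 1; C→slot 2; B skipped; I skipped; D skipped.
6 of 9 scheduled.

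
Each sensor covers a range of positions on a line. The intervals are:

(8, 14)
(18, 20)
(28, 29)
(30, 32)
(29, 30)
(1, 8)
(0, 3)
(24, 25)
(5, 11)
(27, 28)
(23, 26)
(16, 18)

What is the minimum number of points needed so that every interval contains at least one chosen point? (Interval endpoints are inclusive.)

6

Sorted: [0,3] [1,8] [5,11] [8,14] [16,18] [18,20] [24,25] [23,26] [27,28] [28,29] [29,30] [30,32]
{[0,3],[1,8]} hit by 3; {[5,11],[8,14]} hit by 11; {[16,18],[18,20]} hit by 18; {[24,25],[23,26]} hit by 25; {[27,28],[28,29]} hit by 28; {[29,30],[30,32]} hit by 30.
Points: 3, 11, 18, 25, 28, 30 (6 total).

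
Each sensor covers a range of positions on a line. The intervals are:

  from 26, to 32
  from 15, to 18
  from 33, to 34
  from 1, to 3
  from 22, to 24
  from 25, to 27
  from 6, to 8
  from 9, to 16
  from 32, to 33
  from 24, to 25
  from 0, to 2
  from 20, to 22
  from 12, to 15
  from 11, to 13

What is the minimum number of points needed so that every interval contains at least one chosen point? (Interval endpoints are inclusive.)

Sorted: [0,2] [1,3] [6,8] [11,13] [12,15] [9,16] [15,18] [20,22] [22,24] [24,25] [25,27] [26,32] [32,33] [33,34]
{[0,2],[1,3]} hit by 2; {[6,8]} hit by 8; {[11,13],[12,15],[9,16]} hit by 13; {[15,18]} hit by 18; {[20,22],[22,24]} hit by 22; {[24,25],[25,27]} hit by 25; {[26,32],[32,33]} hit by 32; {[33,34]} hit by 34.
Points: 2, 8, 13, 18, 22, 25, 32, 34 (8 total).

8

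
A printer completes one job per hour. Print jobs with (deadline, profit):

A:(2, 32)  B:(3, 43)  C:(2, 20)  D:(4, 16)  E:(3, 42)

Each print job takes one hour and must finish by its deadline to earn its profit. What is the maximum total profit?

133

By profit: B(d3,43), E(d3,42), A(d2,32), C(d2,20), D(d4,16)
B→slot 3; E→slot 2; A→slot 1; C skipped; D→slot 4.
Profit = 32 + 42 + 43 + 16 = 133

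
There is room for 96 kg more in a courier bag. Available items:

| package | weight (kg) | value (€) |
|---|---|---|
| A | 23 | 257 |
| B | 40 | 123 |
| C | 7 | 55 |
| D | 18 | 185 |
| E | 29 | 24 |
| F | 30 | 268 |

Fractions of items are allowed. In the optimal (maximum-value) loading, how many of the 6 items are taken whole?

Sort by value per unit weight and fill in that order.
Ratios (sorted): A 11.17, D 10.28, F 8.93, C 7.86, B 3.08, E 0.83
take A (23 @ 257); take D (18 @ 185); take F (30 @ 268); take C (7 @ 55); take 18/40 of B → 55.35. Capacity used 96/96.
4 item(s) taken whole; one partial (take 18/40 of B).

4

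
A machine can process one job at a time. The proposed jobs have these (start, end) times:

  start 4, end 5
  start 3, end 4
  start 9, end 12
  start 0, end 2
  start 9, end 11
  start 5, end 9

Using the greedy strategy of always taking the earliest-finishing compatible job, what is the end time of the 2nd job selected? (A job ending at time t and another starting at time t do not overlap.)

Greedy by earliest finish: after sorting by end time, pick each interval compatible with the last pick.
By end time: (0,2), (3,4), (4,5), (5,9), (9,11), (9,12).
Pick (0,2); next start ≥ 2 → (3,4); next start ≥ 4 → (4,5); next start ≥ 5 → (5,9); next start ≥ 9 → (9,11).
Selected: (0,2) (3,4) (4,5) (5,9) (9,11)

4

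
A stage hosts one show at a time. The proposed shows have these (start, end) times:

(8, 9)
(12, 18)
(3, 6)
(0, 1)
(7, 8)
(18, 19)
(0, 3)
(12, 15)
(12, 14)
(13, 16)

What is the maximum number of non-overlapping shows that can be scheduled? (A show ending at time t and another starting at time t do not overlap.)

6

Sorted by end: (0,1)  (0,3)  (3,6)  (7,8)  (8,9)  (12,14)  (12,15)  (13,16)  (12,18)  (18,19)
take (0,1); take (3,6); take (7,8); take (8,9); take (12,14); skip (12,15); skip (13,16); take (18,19).
Selected 6 shows.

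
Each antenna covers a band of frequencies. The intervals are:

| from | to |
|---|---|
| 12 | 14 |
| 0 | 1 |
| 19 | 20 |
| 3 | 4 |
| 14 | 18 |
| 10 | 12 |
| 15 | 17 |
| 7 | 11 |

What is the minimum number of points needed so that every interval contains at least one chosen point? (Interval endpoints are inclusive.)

Process intervals by earliest right end; each time one isn't hit yet, stab at its right endpoint.
By right end: [0,1]  [3,4]  [7,11]  [10,12]  [12,14]  [15,17]  [14,18]  [19,20]
[0,1] uncovered → point at 1; [3,4] uncovered → point at 4; [7,11] uncovered → point at 11; [12,14] uncovered → point at 14; [15,17] uncovered → point at 17; [19,20] uncovered → point at 20.
Points: 1, 4, 11, 14, 17, 20 (6 total).

6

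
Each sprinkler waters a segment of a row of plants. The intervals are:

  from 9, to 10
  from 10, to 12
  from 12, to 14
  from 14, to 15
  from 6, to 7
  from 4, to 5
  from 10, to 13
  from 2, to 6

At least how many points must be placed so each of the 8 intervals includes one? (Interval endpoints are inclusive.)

Process intervals by earliest right end; each time one isn't hit yet, stab at its right endpoint.
Sorted: [4,5] [2,6] [6,7] [9,10] [10,12] [10,13] [12,14] [14,15]
{[4,5],[2,6]} hit by 5; {[6,7]} hit by 7; {[9,10],[10,12],[10,13]} hit by 10; {[12,14],[14,15]} hit by 14.
Points: 5, 7, 10, 14 (4 total).

4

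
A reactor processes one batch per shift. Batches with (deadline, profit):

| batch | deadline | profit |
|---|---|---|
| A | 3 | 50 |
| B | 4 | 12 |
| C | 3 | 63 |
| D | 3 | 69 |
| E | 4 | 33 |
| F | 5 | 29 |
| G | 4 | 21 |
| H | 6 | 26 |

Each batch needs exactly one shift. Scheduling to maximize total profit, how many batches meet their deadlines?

6

By profit: D(d3,69), C(d3,63), A(d3,50), E(d4,33), F(d5,29), H(d6,26), G(d4,21), B(d4,12)
D→slot 3; C→slot 2; A→slot 1; E→slot 4; F→slot 5; H→slot 6; G skipped; B skipped.
6 of 8 scheduled.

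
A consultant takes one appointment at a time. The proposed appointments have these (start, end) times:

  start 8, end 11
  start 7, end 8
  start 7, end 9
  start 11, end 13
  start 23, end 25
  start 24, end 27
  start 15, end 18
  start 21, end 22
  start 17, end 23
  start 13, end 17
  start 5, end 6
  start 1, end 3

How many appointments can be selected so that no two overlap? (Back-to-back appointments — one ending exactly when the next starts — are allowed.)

8

Sorted by end: (1,3)  (5,6)  (7,8)  (7,9)  (8,11)  (11,13)  (13,17)  (15,18)  (21,22)  (17,23)  (23,25)  (24,27)
take (1,3); take (5,6); take (7,8); take (8,11); take (11,13); take (13,17); take (21,22); skip (17,23); take (23,25).
Selected 8 appointments.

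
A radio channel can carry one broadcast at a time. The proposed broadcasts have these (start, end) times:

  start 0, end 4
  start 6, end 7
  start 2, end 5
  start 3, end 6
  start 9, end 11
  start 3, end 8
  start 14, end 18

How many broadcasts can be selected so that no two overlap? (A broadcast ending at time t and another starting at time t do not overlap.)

Greedy by earliest finish: after sorting by end time, pick each interval compatible with the last pick.
Sorted by end: (0,4)  (2,5)  (3,6)  (6,7)  (3,8)  (9,11)  (14,18)
take (0,4); skip (2,5); take (6,7); skip (3,8); take (9,11); take (14,18).
Selected 4 broadcasts.

4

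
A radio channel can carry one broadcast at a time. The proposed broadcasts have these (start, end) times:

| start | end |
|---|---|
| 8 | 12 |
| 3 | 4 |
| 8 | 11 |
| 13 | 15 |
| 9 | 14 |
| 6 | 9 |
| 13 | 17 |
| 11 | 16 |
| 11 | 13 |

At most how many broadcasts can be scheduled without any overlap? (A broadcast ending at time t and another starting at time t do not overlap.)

Order by finish time; keep every interval that doesn't clash with the previous kept one.
By end time: (3,4), (6,9), (8,11), (8,12), (11,13), (9,14), (13,15), (11,16), (13,17).
Pick (3,4); next start ≥ 4 → (6,9); next start ≥ 9 → (11,13); next start ≥ 13 → (13,15).
Selected 4 broadcasts.

4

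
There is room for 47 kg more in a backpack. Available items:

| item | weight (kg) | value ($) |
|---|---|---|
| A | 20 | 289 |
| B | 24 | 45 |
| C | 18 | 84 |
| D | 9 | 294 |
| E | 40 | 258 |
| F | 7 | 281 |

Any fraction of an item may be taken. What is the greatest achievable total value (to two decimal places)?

934.95

Greedy by value/weight ratio, highest first.
Order: F (281/7=40.14) > D (294/9=32.67) > A (289/20=14.45) > E (258/40=6.45) > C (84/18=4.67) > B (45/24=1.88)
Fill: take F (7 @ 281) → take D (9 @ 294) → take A (20 @ 289) → take 11/40 of E → 70.95; 47/47 used.
Total value = 934.95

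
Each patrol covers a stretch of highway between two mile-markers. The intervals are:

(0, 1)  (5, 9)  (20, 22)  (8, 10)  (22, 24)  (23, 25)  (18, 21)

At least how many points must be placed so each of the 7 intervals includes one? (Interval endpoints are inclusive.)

4

Sort by right endpoint; whenever an interval is uncovered, place a point at its right end.
By right end: [0,1]  [5,9]  [8,10]  [18,21]  [20,22]  [22,24]  [23,25]
[0,1] uncovered → point at 1; [5,9] uncovered → point at 9; [18,21] uncovered → point at 21; [22,24] uncovered → point at 24.
Points: 1, 9, 21, 24 (4 total).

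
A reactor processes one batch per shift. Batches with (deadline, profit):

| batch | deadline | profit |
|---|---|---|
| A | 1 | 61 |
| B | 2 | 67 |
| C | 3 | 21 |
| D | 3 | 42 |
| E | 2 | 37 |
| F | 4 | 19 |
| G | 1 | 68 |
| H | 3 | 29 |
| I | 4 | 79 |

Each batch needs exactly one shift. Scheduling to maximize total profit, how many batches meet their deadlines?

Sort by profit descending; place each in the latest free slot ≤ its deadline.
By profit: I(d4,79), G(d1,68), B(d2,67), A(d1,61), D(d3,42), E(d2,37), H(d3,29), C(d3,21), F(d4,19)
I→slot 4; G→slot 1; B→slot 2; A skipped; D→slot 3; E skipped; H skipped; C skipped; F skipped.
4 of 9 scheduled.

4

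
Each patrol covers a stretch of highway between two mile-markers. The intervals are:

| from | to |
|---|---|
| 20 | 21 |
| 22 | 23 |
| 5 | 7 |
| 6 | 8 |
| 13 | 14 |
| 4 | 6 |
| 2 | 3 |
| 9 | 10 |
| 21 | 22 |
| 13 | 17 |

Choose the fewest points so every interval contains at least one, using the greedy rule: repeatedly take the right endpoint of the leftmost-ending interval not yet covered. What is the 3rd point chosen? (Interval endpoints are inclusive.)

10

Process intervals by earliest right end; each time one isn't hit yet, stab at its right endpoint.
Sorted: [2,3] [4,6] [5,7] [6,8] [9,10] [13,14] [13,17] [20,21] [21,22] [22,23]
{[2,3]} hit by 3; {[4,6],[5,7],[6,8]} hit by 6; {[9,10]} hit by 10; {[13,14],[13,17]} hit by 14; {[20,21],[21,22]} hit by 21; {[22,23]} hit by 23.
Points: 3, 6, 10, 14, 21, 23 (6 total).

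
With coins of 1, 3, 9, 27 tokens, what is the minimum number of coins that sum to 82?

Use the largest denomination that fits, subtract, and repeat.
82 = 3×27 + 1×1
Total coins = 3 + 1 = 4

4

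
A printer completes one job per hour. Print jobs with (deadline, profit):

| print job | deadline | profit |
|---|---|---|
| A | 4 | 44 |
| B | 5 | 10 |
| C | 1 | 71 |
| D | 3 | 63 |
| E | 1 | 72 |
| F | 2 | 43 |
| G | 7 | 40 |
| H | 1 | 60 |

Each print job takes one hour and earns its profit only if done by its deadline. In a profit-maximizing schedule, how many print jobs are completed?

Sort by profit descending; place each in the latest free slot ≤ its deadline.
By profit: E(d1,72), C(d1,71), D(d3,63), H(d1,60), A(d4,44), F(d2,43), G(d7,40), B(d5,10)
E→slot 1; C skipped; D→slot 3; H skipped; A→slot 4; F→slot 2; G→slot 7; B→slot 5.
6 of 8 scheduled.

6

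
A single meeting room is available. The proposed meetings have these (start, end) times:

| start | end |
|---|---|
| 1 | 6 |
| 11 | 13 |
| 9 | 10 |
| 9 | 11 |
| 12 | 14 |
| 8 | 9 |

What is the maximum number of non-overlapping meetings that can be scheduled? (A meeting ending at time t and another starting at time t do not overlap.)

4

Order by finish time; keep every interval that doesn't clash with the previous kept one.
By end time: (1,6), (8,9), (9,10), (9,11), (11,13), (12,14).
Pick (1,6); next start ≥ 6 → (8,9); next start ≥ 9 → (9,10); next start ≥ 10 → (11,13).
Selected 4 meetings.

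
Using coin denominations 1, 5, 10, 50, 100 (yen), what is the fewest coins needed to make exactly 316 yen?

Use the largest denomination that fits, subtract, and repeat.
316 = 3×100 + 1×10 + 1×5 + 1×1
Total coins = 3 + 1 + 1 + 1 = 6

6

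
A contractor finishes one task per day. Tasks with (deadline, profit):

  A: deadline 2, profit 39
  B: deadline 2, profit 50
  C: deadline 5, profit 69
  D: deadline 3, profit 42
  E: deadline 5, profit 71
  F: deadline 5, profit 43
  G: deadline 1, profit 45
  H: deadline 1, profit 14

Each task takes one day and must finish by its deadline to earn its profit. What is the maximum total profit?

Sort by profit descending; place each in the latest free slot ≤ its deadline.
By profit: E(d5,71), C(d5,69), B(d2,50), G(d1,45), F(d5,43), D(d3,42), A(d2,39), H(d1,14)
E→slot 5; C→slot 4; B→slot 2; G→slot 1; F→slot 3; D skipped; A skipped; H skipped.
Profit = 45 + 50 + 43 + 69 + 71 = 278

278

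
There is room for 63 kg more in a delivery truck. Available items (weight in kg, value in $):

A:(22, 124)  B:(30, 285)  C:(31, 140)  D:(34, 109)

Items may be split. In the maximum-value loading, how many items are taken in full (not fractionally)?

Sort by value per unit weight and fill in that order.
Order: B (285/30=9.50) > A (124/22=5.64) > C (140/31=4.52) > D (109/34=3.21)
Fill: take B (30 @ 285) → take A (22 @ 124) → take 11/31 of C → 49.68; 63/63 used.
2 item(s) taken whole; one partial (take 11/31 of C).

2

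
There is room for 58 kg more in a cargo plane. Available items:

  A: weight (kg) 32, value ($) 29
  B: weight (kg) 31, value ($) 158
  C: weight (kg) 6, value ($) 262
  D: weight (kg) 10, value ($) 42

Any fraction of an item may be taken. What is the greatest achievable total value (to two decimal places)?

471.97

Sort by value per unit weight and fill in that order.
Order: C (262/6=43.67) > B (158/31=5.10) > D (42/10=4.20) > A (29/32=0.91)
Fill: take C (6 @ 262) → take B (31 @ 158) → take D (10 @ 42) → take 11/32 of A → 9.97; 58/58 used.
Total value = 471.97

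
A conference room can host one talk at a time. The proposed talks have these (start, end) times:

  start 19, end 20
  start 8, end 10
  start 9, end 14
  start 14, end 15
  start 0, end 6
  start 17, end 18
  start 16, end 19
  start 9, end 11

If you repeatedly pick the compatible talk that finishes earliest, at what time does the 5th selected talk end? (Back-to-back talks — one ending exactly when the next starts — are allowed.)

20

Greedy by earliest finish: after sorting by end time, pick each interval compatible with the last pick.
Sorted by end: (0,6)  (8,10)  (9,11)  (9,14)  (14,15)  (17,18)  (16,19)  (19,20)
take (0,6); take (8,10); skip (9,11); skip (9,14); take (14,15); take (17,18); take (19,20).
Selected: (0,6) (8,10) (14,15) (17,18) (19,20)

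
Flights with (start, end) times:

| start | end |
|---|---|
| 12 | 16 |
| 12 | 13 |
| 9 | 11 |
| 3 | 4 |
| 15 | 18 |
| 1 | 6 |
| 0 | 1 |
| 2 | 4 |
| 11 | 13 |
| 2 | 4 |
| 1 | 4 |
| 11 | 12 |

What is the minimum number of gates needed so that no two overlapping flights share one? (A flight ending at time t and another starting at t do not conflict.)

The answer is the maximum number of intervals overlapping at any instant.
Events (time:±→running): 0:+→1 1:-→0 1:+→1 1:+→2 2:+→3 2:+→4 3:+→5 … peak 5.

5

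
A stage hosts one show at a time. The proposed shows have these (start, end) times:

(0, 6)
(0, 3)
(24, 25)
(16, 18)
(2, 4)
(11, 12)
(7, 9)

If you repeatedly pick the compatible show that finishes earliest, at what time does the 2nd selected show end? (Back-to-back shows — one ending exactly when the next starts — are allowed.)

9

Order by finish time; keep every interval that doesn't clash with the previous kept one.
Sorted by end: (0,3)  (2,4)  (0,6)  (7,9)  (11,12)  (16,18)  (24,25)
take (0,3); take (7,9); take (11,12); take (16,18); take (24,25).
Selected: (0,3) (7,9) (11,12) (16,18) (24,25)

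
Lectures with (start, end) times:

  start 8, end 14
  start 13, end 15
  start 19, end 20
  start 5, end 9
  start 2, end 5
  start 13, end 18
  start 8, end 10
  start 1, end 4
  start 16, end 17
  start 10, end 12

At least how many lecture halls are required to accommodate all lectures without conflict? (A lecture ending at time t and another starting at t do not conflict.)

Count concurrent intervals with a sweep; the peak is the room count.
starts: [1, 2, 5, 8, 8, 10, 13, 13, 16, 19]
ends:   [4, 5, 9, 10, 12, 14, 15, 17, 18, 20]
s1→1 s2→2 e4→1 e5→0 s5→1 s8→2 s8→3  — peak 3.

3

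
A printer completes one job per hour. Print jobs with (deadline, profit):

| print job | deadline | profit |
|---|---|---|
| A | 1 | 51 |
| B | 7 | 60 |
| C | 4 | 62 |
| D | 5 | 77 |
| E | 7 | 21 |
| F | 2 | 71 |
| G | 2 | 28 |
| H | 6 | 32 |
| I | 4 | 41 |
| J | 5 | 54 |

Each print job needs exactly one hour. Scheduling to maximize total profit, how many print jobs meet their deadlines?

Sort by profit descending; place each in the latest free slot ≤ its deadline.
By profit: D(d5,77), F(d2,71), C(d4,62), B(d7,60), J(d5,54), A(d1,51), I(d4,41), H(d6,32), G(d2,28), E(d7,21)
D→slot 5; F→slot 2; C→slot 4; B→slot 7; J→slot 3; A→slot 1; I skipped; H→slot 6; G skipped; E skipped.
7 of 10 scheduled.

7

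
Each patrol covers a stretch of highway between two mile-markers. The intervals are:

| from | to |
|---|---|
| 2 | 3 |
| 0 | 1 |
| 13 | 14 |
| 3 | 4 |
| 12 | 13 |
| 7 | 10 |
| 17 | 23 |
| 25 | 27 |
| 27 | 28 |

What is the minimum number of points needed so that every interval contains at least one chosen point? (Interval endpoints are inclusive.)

Sorted: [0,1] [2,3] [3,4] [7,10] [12,13] [13,14] [17,23] [25,27] [27,28]
{[0,1]} hit by 1; {[2,3],[3,4]} hit by 3; {[7,10]} hit by 10; {[12,13],[13,14]} hit by 13; {[17,23]} hit by 23; {[25,27],[27,28]} hit by 27.
Points: 1, 3, 10, 13, 23, 27 (6 total).

6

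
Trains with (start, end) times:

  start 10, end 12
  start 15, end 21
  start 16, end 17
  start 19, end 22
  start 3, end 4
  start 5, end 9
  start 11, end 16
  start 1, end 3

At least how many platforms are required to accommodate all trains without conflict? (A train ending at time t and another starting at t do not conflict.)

The answer is the maximum number of intervals overlapping at any instant.
starts: [1, 3, 5, 10, 11, 15, 16, 19]
ends:   [3, 4, 9, 12, 16, 17, 21, 22]
s1→1 e3→0 s3→1 e4→0 s5→1 e9→0 s10→1 s11→2  — peak 2.

2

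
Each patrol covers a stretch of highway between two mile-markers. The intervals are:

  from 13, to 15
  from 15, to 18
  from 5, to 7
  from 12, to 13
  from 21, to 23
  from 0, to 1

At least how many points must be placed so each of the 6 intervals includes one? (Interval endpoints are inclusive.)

5

Sorted: [0,1] [5,7] [12,13] [13,15] [15,18] [21,23]
{[0,1]} hit by 1; {[5,7]} hit by 7; {[12,13],[13,15]} hit by 13; {[15,18]} hit by 18; {[21,23]} hit by 23.
Points: 1, 7, 13, 18, 23 (5 total).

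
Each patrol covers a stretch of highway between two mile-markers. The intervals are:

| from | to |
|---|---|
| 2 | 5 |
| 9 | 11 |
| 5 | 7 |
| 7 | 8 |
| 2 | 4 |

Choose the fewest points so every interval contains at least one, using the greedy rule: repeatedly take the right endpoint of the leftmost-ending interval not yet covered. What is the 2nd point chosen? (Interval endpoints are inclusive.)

7

By right end: [2,4]  [2,5]  [5,7]  [7,8]  [9,11]
[2,4] uncovered → point at 4; [5,7] uncovered → point at 7; [9,11] uncovered → point at 11.
Points: 4, 7, 11 (3 total).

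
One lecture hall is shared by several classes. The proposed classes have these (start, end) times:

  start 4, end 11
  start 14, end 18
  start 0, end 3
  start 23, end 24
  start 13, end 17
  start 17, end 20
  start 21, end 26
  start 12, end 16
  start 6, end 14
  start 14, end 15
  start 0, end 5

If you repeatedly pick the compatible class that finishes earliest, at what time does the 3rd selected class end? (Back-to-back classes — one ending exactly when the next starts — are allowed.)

15

Greedy by earliest finish: after sorting by end time, pick each interval compatible with the last pick.
Sorted by end: (0,3)  (0,5)  (4,11)  (6,14)  (14,15)  (12,16)  (13,17)  (14,18)  (17,20)  (23,24)  (21,26)
take (0,3); take (4,11); take (14,15); skip (14,18); take (17,20); take (23,24).
Selected: (0,3) (4,11) (14,15) (17,20) (23,24)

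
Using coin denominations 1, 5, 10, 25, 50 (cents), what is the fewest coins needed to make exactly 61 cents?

61 − 1×50→11 − 1×10→1 − 1×1→0
Total coins = 1 + 1 + 1 = 3

3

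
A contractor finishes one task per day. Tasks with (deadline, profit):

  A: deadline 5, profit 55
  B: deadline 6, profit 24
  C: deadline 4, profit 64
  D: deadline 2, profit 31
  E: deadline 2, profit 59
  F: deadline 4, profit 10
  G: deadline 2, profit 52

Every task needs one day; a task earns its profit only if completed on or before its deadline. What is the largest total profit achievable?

264

Take jobs in profit order; each goes to the latest open slot no later than its deadline.
Profit order: C=64 E=59 A=55 G=52 D=31 B=24 F=10
Assign: C→slot 4, E→slot 2, A→slot 5, G→slot 1, D skipped, B→slot 6, F→slot 3.
Slots: [1:G] [2:E] [3:F] [4:C] [5:A] [6:B]
Profit = 52 + 59 + 10 + 64 + 55 + 24 = 264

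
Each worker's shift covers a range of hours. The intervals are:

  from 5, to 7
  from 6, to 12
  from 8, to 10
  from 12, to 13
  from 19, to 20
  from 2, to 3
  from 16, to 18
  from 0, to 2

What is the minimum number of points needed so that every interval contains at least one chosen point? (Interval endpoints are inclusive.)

Process intervals by earliest right end; each time one isn't hit yet, stab at its right endpoint.
Sorted: [0,2] [2,3] [5,7] [8,10] [6,12] [12,13] [16,18] [19,20]
{[0,2],[2,3]} hit by 2; {[5,7]} hit by 7; {[8,10],[6,12]} hit by 10; {[12,13]} hit by 13; {[16,18]} hit by 18; {[19,20]} hit by 20.
Points: 2, 7, 10, 13, 18, 20 (6 total).

6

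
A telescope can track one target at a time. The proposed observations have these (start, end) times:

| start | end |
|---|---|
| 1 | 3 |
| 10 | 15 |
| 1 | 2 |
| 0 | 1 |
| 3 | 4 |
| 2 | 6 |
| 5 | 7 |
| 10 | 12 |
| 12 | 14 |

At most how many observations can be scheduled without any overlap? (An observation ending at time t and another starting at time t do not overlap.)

6

Sort by end time and greedily take each interval whose start is ≥ the last chosen end.
By end time: (0,1), (1,2), (1,3), (3,4), (2,6), (5,7), (10,12), (12,14), (10,15).
Pick (0,1); next start ≥ 1 → (1,2); next start ≥ 2 → (3,4); next start ≥ 4 → (5,7); next start ≥ 7 → (10,12); next start ≥ 12 → (12,14).
Selected 6 observations.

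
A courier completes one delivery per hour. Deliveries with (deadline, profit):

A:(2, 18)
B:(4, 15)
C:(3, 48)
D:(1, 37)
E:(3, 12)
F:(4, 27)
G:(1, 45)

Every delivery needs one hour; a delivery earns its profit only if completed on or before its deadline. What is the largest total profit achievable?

138

Sort by profit descending; place each in the latest free slot ≤ its deadline.
Profit order: C=48 G=45 D=37 F=27 A=18 B=15 E=12
Assign: C→slot 3, G→slot 1, D skipped, F→slot 4, A→slot 2, B skipped, E skipped.
Slots: [1:G] [2:A] [3:C] [4:F]
Profit = 45 + 18 + 48 + 27 = 138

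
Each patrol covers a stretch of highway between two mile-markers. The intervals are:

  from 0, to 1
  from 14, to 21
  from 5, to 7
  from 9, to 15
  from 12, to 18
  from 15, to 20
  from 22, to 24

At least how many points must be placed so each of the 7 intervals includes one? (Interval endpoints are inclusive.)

Process intervals by earliest right end; each time one isn't hit yet, stab at its right endpoint.
Sorted: [0,1] [5,7] [9,15] [12,18] [15,20] [14,21] [22,24]
{[0,1]} hit by 1; {[5,7]} hit by 7; {[9,15],[12,18],[15,20],[14,21]} hit by 15; {[22,24]} hit by 24.
Points: 1, 7, 15, 24 (4 total).

4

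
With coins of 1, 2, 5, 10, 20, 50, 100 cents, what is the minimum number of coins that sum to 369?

Use the largest denomination that fits, subtract, and repeat.
369 = 3×100 + 1×50 + 1×10 + 1×5 + 2×2
Total coins = 3 + 1 + 1 + 1 + 2 = 8

8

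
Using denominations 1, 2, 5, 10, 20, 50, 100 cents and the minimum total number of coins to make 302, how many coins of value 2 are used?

302 = 3×100 + 1×2
Count of 2: 1

1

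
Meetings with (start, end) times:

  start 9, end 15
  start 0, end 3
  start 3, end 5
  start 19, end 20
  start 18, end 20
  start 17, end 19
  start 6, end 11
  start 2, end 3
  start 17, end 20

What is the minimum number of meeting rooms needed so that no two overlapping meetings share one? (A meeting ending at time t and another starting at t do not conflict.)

Count concurrent intervals with a sweep; the peak is the room count.
starts: [0, 2, 3, 6, 9, 17, 17, 18, 19]
ends:   [3, 3, 5, 11, 15, 19, 20, 20, 20]
s0→1 s2→2 e3→1 e3→0 s3→1 e5→0 s6→1 s9→2 e11→1 e15→0 s17→1 s17→2 s18→3  — peak 3.

3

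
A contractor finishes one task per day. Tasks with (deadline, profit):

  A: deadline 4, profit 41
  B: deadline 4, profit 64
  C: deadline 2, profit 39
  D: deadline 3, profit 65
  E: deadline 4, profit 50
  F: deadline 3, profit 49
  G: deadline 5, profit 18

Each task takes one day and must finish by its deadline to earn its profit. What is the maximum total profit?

246

Sort by profit descending; place each in the latest free slot ≤ its deadline.
Profit order: D=65 B=64 E=50 F=49 A=41 C=39 G=18
Assign: D→slot 3, B→slot 4, E→slot 2, F→slot 1, A skipped, C skipped, G→slot 5.
Slots: [1:F] [2:E] [3:D] [4:B] [5:G]
Profit = 49 + 50 + 65 + 64 + 18 = 246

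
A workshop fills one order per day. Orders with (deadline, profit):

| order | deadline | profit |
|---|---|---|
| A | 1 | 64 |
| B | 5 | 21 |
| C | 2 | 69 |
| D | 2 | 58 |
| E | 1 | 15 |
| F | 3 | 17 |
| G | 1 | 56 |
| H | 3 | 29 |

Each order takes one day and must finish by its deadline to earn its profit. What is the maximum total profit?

183

By profit: C(d2,69), A(d1,64), D(d2,58), G(d1,56), H(d3,29), B(d5,21), F(d3,17), E(d1,15)
C→slot 2; A→slot 1; D skipped; G skipped; H→slot 3; B→slot 5; F skipped; E skipped.
Profit = 64 + 69 + 29 + 21 = 183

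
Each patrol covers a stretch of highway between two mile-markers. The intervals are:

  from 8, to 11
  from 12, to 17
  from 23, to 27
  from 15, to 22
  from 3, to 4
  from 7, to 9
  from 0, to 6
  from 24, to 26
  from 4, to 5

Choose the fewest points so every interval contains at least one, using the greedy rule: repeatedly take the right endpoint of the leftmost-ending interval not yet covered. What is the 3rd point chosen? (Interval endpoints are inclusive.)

Sorted: [3,4] [4,5] [0,6] [7,9] [8,11] [12,17] [15,22] [24,26] [23,27]
{[3,4],[4,5],[0,6]} hit by 4; {[7,9],[8,11]} hit by 9; {[12,17],[15,22]} hit by 17; {[24,26],[23,27]} hit by 26.
Points: 4, 9, 17, 26 (4 total).

17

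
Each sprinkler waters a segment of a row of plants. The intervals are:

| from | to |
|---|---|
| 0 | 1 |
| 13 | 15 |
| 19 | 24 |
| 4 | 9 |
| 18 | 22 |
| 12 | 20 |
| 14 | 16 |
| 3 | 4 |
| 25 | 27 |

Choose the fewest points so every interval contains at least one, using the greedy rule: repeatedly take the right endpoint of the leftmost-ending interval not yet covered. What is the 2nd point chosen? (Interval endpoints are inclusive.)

Sort by right endpoint; whenever an interval is uncovered, place a point at its right end.
Sorted: [0,1] [3,4] [4,9] [13,15] [14,16] [12,20] [18,22] [19,24] [25,27]
{[0,1]} hit by 1; {[3,4],[4,9]} hit by 4; {[13,15],[14,16],[12,20]} hit by 15; {[18,22],[19,24]} hit by 22; {[25,27]} hit by 27.
Points: 1, 4, 15, 22, 27 (5 total).

4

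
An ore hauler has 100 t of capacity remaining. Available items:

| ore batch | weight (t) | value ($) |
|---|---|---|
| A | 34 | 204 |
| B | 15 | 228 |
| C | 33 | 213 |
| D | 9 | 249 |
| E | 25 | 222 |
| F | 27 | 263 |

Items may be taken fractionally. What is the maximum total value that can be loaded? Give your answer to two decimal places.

1116.91

Order: D (249/9=27.67) > B (228/15=15.20) > F (263/27=9.74) > E (222/25=8.88) > C (213/33=6.45) > A (204/34=6.00)
Fill: take D (9 @ 249) → take B (15 @ 228) → take F (27 @ 263) → take E (25 @ 222) → take 24/33 of C → 154.91; 100/100 used.
Total value = 1116.91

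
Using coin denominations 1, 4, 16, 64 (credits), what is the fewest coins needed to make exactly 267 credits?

9

Use the largest denomination that fits, subtract, and repeat.
267 − 4×64→11 − 2×4→3 − 3×1→0
Total coins = 4 + 2 + 3 = 9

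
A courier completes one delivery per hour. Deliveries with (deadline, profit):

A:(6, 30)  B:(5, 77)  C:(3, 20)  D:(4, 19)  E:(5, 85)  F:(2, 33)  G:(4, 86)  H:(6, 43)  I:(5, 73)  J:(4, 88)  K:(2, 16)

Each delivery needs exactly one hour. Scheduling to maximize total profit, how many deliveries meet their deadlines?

6

Sort by profit descending; place each in the latest free slot ≤ its deadline.
Profit order: J=88 G=86 E=85 B=77 I=73 H=43 F=33 A=30 C=20 D=19 K=16
Assign: J→slot 4, G→slot 3, E→slot 5, B→slot 2, I→slot 1, H→slot 6, F skipped, A skipped, C skipped, D skipped, K skipped.
Slots: [1:I] [2:B] [3:G] [4:J] [5:E] [6:H]
6 of 11 scheduled.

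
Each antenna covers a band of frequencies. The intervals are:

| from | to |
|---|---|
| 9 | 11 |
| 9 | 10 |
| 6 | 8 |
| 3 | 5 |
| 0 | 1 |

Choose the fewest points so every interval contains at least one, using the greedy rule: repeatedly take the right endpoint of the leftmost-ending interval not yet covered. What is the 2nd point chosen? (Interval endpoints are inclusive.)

5

Sort by right endpoint; whenever an interval is uncovered, place a point at its right end.
Sorted: [0,1] [3,5] [6,8] [9,10] [9,11]
{[0,1]} hit by 1; {[3,5]} hit by 5; {[6,8]} hit by 8; {[9,10],[9,11]} hit by 10.
Points: 1, 5, 8, 10 (4 total).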